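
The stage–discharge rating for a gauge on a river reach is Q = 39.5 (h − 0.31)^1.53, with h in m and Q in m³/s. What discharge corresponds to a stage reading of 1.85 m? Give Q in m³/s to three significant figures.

76.5 m³/s

Q = 39.5 × (1.85 − 0.31)^1.53 = 39.5 × 1.54^1.53 = 76.47 m³/s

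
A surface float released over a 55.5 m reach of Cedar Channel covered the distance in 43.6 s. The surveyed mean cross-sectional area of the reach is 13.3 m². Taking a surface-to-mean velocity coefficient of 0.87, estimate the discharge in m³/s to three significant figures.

v_surface = L / t̄ = 55.5 / 43.6 = 1.273 m/s
v_mean = 0.87 × 1.273 = 1.107 m/s
Q = A × v_mean = 13.3 × 1.107 = 14.73 m³/s

14.7 m³/s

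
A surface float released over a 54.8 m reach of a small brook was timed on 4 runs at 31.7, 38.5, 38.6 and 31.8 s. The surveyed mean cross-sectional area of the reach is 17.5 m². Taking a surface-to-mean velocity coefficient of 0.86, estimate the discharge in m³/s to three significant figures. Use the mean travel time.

23.5 m³/s

t̄ = (31.7 + 38.5 + 38.6 + 31.8) / 4 = 35.15 s
v_surface = L / t̄ = 54.8 / 35.15 = 1.559 m/s
v_mean = 0.86 × 1.559 = 1.341 m/s
Q = A × v_mean = 17.5 × 1.341 = 23.46 m³/s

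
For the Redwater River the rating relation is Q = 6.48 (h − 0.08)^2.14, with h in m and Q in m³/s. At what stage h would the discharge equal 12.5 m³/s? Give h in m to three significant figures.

1.44 m

h − h₀ = (Q/C)^(1/b) = (12.5/6.48)^(1/2.14) = 1.359 m
h = 0.08 + 1.359 = 1.439 m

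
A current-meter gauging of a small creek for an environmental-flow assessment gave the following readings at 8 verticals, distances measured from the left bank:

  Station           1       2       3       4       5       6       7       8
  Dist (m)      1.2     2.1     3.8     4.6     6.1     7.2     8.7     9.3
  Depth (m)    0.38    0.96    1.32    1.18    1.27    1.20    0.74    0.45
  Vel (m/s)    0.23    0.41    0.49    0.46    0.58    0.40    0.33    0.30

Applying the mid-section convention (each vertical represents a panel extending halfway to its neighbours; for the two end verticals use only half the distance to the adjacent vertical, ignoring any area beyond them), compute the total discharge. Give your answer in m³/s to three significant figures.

3.86 m³/s

w_1 = (2.1 − 1.2)/2 = 0.45 m; q_1 = 0.23 × 0.38 × 0.45 = 0.03933 m³/s
w_2 = (3.8 − 1.2)/2 = 1.3 m; q_2 = 0.41 × 0.96 × 1.3 = 0.5117 m³/s
w_3 = (4.6 − 2.1)/2 = 1.25 m; q_3 = 0.49 × 1.32 × 1.25 = 0.8085 m³/s
w_4 = (6.1 − 3.8)/2 = 1.15 m; q_4 = 0.46 × 1.18 × 1.15 = 0.6242 m³/s
w_5 = (7.2 − 4.6)/2 = 1.3 m; q_5 = 0.58 × 1.27 × 1.3 = 0.9576 m³/s
w_6 = (8.7 − 6.1)/2 = 1.3 m; q_6 = 0.40 × 1.20 × 1.3 = 0.6240 m³/s
w_7 = (9.3 − 7.2)/2 = 1.05 m; q_7 = 0.33 × 0.74 × 1.05 = 0.2564 m³/s
w_8 = (9.3 − 8.7)/2 = 0.3 m; q_8 = 0.30 × 0.45 × 0.3 = 0.04050 m³/s
Q = Σ qᵢ = 3.862 m³/s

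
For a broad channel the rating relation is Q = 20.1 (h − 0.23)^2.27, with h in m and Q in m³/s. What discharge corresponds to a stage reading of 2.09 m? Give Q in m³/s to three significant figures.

82.2 m³/s

Q = 20.1 × (2.09 − 0.23)^2.27 = 20.1 × 1.86^2.27 = 82.22 m³/s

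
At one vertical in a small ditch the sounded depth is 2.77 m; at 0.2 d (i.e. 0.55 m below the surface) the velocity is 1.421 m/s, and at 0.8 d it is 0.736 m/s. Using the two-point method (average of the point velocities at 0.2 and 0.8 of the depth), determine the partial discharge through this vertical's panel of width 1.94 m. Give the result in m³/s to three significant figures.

v̄ = (1.421 + 0.736) / 2 = 1.079 m/s
q = v̄ × d × w = 1.079 × 2.77 × 1.94 = 5.796 m³/s

5.80 m³/s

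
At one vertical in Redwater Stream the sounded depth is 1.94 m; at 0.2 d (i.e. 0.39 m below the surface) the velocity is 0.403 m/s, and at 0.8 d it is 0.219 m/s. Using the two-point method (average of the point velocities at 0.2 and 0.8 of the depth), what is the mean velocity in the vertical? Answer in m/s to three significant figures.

v̄ = (0.403 + 0.219) / 2 = 0.3110 m/s

0.311 m/s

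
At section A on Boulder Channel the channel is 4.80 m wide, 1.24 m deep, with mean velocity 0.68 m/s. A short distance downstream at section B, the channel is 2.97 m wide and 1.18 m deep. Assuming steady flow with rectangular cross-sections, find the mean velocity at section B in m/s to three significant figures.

1.15 m/s

Q = A₁V₁ = (4.80×1.24) × 0.68 = 4.047 m³/s
A₂ = 2.97 × 1.18 = 3.505 m²
V₂ = Q/A₂ = 4.047/3.505 = 1.155 m/s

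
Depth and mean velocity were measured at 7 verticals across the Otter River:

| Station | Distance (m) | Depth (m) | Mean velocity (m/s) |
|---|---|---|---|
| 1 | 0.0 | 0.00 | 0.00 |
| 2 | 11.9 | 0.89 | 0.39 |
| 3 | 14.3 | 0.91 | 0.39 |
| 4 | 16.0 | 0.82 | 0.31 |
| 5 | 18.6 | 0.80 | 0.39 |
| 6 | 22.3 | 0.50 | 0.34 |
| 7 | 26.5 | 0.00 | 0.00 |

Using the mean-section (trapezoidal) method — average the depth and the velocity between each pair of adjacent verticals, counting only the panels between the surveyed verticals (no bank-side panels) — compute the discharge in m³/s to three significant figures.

4.18 m³/s

Panel 1-2: Δb = 11.9 m, d̄ = (0.00+0.89)/2 = 0.445, v̄ = (0.00+0.39)/2 = 0.195 → q = 11.9×0.445×0.195 = 1.033 m³/s
Panel 2-3: Δb = 2.4 m, d̄ = (0.89+0.91)/2 = 0.9, v̄ = (0.39+0.39)/2 = 0.39 → q = 2.4×0.9×0.39 = 0.8424 m³/s
Panel 3-4: Δb = 1.7 m, d̄ = (0.91+0.82)/2 = 0.865, v̄ = (0.39+0.31)/2 = 0.35 → q = 1.7×0.865×0.35 = 0.5147 m³/s
Panel 4-5: Δb = 2.6 m, d̄ = (0.82+0.80)/2 = 0.81, v̄ = (0.31+0.39)/2 = 0.35 → q = 2.6×0.81×0.35 = 0.7371 m³/s
Panel 5-6: Δb = 3.7 m, d̄ = (0.80+0.50)/2 = 0.65, v̄ = (0.39+0.34)/2 = 0.365 → q = 3.7×0.65×0.365 = 0.8778 m³/s
Panel 6-7: Δb = 4.2 m, d̄ = (0.50+0.00)/2 = 0.25, v̄ = (0.34+0.00)/2 = 0.17 → q = 4.2×0.25×0.17 = 0.1785 m³/s
Q = Σ q = 4.183 m³/s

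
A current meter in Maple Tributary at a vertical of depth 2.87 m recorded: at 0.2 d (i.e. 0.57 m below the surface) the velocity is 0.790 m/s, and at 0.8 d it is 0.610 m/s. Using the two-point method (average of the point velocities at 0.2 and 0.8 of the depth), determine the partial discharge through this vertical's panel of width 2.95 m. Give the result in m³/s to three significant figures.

5.93 m³/s

v̄ = (0.790 + 0.610) / 2 = 0.7000 m/s
q = v̄ × d × w = 0.7000 × 2.87 × 2.95 = 5.927 m³/s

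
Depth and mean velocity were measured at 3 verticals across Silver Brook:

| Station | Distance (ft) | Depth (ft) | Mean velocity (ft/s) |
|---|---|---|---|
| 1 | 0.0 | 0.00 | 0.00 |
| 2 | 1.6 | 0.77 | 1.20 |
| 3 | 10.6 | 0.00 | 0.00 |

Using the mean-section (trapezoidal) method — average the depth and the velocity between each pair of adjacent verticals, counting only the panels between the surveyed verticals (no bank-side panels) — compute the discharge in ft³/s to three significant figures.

2.45 ft³/s

Panel 1-2: Δb = 1.6 ft, d̄ = (0.00+0.77)/2 = 0.385, v̄ = (0.00+1.20)/2 = 0.6 → q = 1.6×0.385×0.6 = 0.3696 ft³/s
Panel 2-3: Δb = 9 ft, d̄ = (0.77+0.00)/2 = 0.385, v̄ = (1.20+0.00)/2 = 0.6 → q = 9×0.385×0.6 = 2.079 ft³/s
Q = Σ q = 2.449 ft³/s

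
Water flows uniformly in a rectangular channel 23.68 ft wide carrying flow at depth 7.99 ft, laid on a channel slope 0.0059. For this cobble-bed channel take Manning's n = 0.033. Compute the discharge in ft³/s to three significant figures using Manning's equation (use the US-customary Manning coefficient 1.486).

1850 ft³/s

A = b·y = 23.68 × 7.99 = 189.2 ft²
P = b + 2y = 23.68 + 2×7.99 = 39.66 ft
R = A/P = 189.2/39.66 = 4.771 ft
Q = (1.486/n)·A·R^(2/3)·S^(1/2) = (1.486/0.033) × 189.2 × 4.771^(2/3) × 0.0059^(1/2) = 1855 ft³/s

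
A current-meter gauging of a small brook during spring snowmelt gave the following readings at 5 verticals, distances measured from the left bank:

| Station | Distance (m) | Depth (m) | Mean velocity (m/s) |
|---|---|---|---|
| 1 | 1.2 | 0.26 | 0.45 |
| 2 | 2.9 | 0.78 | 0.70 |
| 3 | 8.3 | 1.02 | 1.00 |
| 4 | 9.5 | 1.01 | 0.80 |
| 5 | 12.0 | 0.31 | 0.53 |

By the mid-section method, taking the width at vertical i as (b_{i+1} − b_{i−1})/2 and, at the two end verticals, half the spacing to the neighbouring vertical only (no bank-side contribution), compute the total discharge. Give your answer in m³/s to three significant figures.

7.10 m³/s

w_1 = (2.9 − 1.2)/2 = 0.85 m; q_1 = 0.45 × 0.26 × 0.85 = 0.09945 m³/s
w_2 = (8.3 − 1.2)/2 = 3.55 m; q_2 = 0.70 × 0.78 × 3.55 = 1.938 m³/s
w_3 = (9.5 − 2.9)/2 = 3.3 m; q_3 = 1.00 × 1.02 × 3.3 = 3.366 m³/s
w_4 = (12.0 − 8.3)/2 = 1.85 m; q_4 = 0.80 × 1.01 × 1.85 = 1.495 m³/s
w_5 = (12.0 − 9.5)/2 = 1.25 m; q_5 = 0.53 × 0.31 × 1.25 = 0.2054 m³/s
Q = Σ qᵢ = 7.104 m³/s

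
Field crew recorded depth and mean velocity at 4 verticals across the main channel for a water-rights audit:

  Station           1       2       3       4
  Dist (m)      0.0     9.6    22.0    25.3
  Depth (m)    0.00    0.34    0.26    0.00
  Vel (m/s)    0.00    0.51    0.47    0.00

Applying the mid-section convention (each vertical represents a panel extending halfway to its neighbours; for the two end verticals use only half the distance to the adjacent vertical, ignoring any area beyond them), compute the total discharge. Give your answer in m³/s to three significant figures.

2.87 m³/s

w_2 = (22.0 − 0.0)/2 = 11 m; q_2 = 0.51 × 0.34 × 11 = 1.907 m³/s
w_3 = (25.3 − 9.6)/2 = 7.85 m; q_3 = 0.47 × 0.26 × 7.85 = 0.9593 m³/s
Stations 1, 4 contribute zero (depth or velocity is 0).
Q = Σ qᵢ = 2.867 m³/s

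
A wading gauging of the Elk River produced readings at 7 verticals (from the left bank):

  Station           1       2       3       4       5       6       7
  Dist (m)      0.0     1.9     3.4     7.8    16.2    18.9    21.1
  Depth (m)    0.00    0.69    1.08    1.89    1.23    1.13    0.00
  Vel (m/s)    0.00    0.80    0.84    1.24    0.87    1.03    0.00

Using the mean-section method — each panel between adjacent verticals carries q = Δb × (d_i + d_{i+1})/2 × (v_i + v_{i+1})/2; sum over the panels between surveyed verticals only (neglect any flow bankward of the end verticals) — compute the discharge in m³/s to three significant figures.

Panel 1-2: Δb = 1.9 m, d̄ = (0.00+0.69)/2 = 0.345, v̄ = (0.00+0.80)/2 = 0.4 → q = 1.9×0.345×0.4 = 0.2622 m³/s
Panel 2-3: Δb = 1.5 m, d̄ = (0.69+1.08)/2 = 0.885, v̄ = (0.80+0.84)/2 = 0.82 → q = 1.5×0.885×0.82 = 1.089 m³/s
Panel 3-4: Δb = 4.4 m, d̄ = (1.08+1.89)/2 = 1.485, v̄ = (0.84+1.24)/2 = 1.04 → q = 4.4×1.485×1.04 = 6.795 m³/s
Panel 4-5: Δb = 8.4 m, d̄ = (1.89+1.23)/2 = 1.56, v̄ = (1.24+0.87)/2 = 1.055 → q = 8.4×1.56×1.055 = 13.82 m³/s
Panel 5-6: Δb = 2.7 m, d̄ = (1.23+1.13)/2 = 1.18, v̄ = (0.87+1.03)/2 = 0.95 → q = 2.7×1.18×0.95 = 3.027 m³/s
Panel 6-7: Δb = 2.2 m, d̄ = (1.13+0.00)/2 = 0.565, v̄ = (1.03+0.00)/2 = 0.515 → q = 2.2×0.565×0.515 = 0.6401 m³/s
Q = Σ q = 25.64 m³/s

25.6 m³/s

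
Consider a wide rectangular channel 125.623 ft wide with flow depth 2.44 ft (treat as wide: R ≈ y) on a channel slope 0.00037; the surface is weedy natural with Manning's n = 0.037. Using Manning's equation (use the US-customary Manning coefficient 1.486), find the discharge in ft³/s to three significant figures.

429 ft³/s

A = b·y = 125.623 × 2.44 = 306.5 ft²
Wide channel: R ≈ y = 2.44 ft
Q = (1.486/n)·A·R^(2/3)·S^(1/2) = (1.486/0.037) × 306.5 × 2.440^(2/3) × 0.00037^(1/2) = 429.2 ft³/s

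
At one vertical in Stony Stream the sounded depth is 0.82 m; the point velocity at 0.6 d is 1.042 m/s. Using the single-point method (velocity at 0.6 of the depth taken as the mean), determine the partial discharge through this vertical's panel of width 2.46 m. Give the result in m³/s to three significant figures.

v̄ = v₀.₆ = 1.042 m/s
q = v̄ × d × w = 1.042 × 0.82 × 2.46 = 2.102 m³/s

2.10 m³/s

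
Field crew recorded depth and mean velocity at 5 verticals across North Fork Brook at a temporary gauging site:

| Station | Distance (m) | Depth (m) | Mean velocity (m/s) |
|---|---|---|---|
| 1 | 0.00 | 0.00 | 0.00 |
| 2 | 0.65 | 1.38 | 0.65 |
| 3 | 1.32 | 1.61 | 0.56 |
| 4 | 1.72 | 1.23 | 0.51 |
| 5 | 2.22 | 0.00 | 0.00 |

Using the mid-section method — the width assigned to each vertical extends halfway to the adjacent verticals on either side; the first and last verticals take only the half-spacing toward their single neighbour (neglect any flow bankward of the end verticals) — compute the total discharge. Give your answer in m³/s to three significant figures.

w_2 = (1.32 − 0.00)/2 = 0.66 m; q_2 = 0.65 × 1.38 × 0.66 = 0.5920 m³/s
w_3 = (1.72 − 0.65)/2 = 0.535 m; q_3 = 0.56 × 1.61 × 0.535 = 0.4824 m³/s
w_4 = (2.22 − 1.32)/2 = 0.45 m; q_4 = 0.51 × 1.23 × 0.45 = 0.2823 m³/s
Stations 1, 5 contribute zero (depth or velocity is 0).
Q = Σ qᵢ = 1.357 m³/s

1.36 m³/s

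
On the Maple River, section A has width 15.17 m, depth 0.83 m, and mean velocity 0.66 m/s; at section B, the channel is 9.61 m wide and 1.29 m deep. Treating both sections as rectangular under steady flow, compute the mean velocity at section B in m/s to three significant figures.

0.670 m/s

Q = A₁V₁ = (15.17×0.83) × 0.66 = 8.310 m³/s
A₂ = 9.61 × 1.29 = 12.40 m²
V₂ = Q/A₂ = 8.310/12.40 = 0.6703 m/s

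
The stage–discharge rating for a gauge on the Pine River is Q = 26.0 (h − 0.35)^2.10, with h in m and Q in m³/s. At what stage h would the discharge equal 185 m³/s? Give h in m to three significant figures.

2.90 m

h − h₀ = (Q/C)^(1/b) = (185/26.0)^(1/2.10) = 2.546 m
h = 0.35 + 2.546 = 2.896 m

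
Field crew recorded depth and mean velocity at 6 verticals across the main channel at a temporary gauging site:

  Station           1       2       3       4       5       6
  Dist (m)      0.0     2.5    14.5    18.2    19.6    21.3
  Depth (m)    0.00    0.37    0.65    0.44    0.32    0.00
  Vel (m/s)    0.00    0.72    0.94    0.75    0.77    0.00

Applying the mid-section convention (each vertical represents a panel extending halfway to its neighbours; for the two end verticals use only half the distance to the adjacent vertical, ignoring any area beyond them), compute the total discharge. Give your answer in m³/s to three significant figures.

7.95 m³/s

w_2 = (14.5 − 0.0)/2 = 7.25 m; q_2 = 0.72 × 0.37 × 7.25 = 1.931 m³/s
w_3 = (18.2 − 2.5)/2 = 7.85 m; q_3 = 0.94 × 0.65 × 7.85 = 4.796 m³/s
w_4 = (19.6 − 14.5)/2 = 2.55 m; q_4 = 0.75 × 0.44 × 2.55 = 0.8415 m³/s
w_5 = (21.3 − 18.2)/2 = 1.55 m; q_5 = 0.77 × 0.32 × 1.55 = 0.3819 m³/s
Stations 1, 6 contribute zero (depth or velocity is 0).
Q = Σ qᵢ = 7.951 m³/s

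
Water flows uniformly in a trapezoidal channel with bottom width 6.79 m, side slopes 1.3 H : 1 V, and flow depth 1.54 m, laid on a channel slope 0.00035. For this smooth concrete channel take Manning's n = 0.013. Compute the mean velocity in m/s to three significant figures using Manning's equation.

1.57 m/s

A = (b + z·y)·y = (6.79 + 1.3×1.54)×1.54 = 13.54 m²
P = b + 2y√(1+z²) = 6.79 + 2×1.54×√(1+1.3²) = 11.84 m
R = A/P = 13.54/11.84 = 1.143 m
Q = (1/n)·A·R^(2/3)·S^(1/2) = (1/0.013) × 13.54 × 1.143^(2/3) × 0.00035^(1/2) = 21.31 m³/s
V = Q/A = 21.31/13.54 = 1.574 m/s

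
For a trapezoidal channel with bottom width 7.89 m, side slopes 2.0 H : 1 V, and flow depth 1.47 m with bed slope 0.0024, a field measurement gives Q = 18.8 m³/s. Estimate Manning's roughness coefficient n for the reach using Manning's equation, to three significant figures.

0.0442

A = (b + z·y)·y = (7.89 + 2.0×1.47)×1.47 = 15.92 m²
P = b + 2y√(1+z²) = 7.89 + 2×1.47×√(1+2.0²) = 14.46 m
R = A/P = 15.92/14.46 = 1.101 m
n = (1/Q)·A·R^(2/3)·S^(1/2) = (1/18.8) × 15.92 × 1.066 × 0.04899 = 0.04422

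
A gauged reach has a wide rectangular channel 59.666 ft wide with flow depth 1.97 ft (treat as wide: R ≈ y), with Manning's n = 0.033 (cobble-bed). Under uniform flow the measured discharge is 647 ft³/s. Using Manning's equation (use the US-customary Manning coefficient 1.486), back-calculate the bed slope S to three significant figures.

A = b·y = 59.666 × 1.97 = 117.5 ft²
Wide channel: R ≈ y = 1.97 ft
S = (Q·n / (1.486·A·R^(2/3)))² = (647×0.033 / (1.486×117.5×1.571))² = 0.006050

0.00605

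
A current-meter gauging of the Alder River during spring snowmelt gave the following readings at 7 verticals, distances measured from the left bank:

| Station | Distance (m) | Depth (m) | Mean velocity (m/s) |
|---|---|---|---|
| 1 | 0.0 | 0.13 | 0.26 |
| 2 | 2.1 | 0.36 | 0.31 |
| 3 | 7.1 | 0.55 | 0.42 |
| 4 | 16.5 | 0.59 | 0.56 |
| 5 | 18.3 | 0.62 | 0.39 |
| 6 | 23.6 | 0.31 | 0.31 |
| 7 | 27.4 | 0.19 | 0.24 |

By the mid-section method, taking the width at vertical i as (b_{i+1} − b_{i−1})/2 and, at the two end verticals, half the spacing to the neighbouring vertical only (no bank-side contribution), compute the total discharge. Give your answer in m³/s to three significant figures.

5.33 m³/s

w_1 = (2.1 − 0.0)/2 = 1.05 m; q_1 = 0.26 × 0.13 × 1.05 = 0.03549 m³/s
w_2 = (7.1 − 0.0)/2 = 3.55 m; q_2 = 0.31 × 0.36 × 3.55 = 0.3962 m³/s
w_3 = (16.5 − 2.1)/2 = 7.2 m; q_3 = 0.42 × 0.55 × 7.2 = 1.663 m³/s
w_4 = (18.3 − 7.1)/2 = 5.6 m; q_4 = 0.56 × 0.59 × 5.6 = 1.850 m³/s
w_5 = (23.6 − 16.5)/2 = 3.55 m; q_5 = 0.39 × 0.62 × 3.55 = 0.8584 m³/s
w_6 = (27.4 − 18.3)/2 = 4.55 m; q_6 = 0.31 × 0.31 × 4.55 = 0.4373 m³/s
w_7 = (27.4 − 23.6)/2 = 1.9 m; q_7 = 0.24 × 0.19 × 1.9 = 0.08664 m³/s
Q = Σ qᵢ = 5.327 m³/s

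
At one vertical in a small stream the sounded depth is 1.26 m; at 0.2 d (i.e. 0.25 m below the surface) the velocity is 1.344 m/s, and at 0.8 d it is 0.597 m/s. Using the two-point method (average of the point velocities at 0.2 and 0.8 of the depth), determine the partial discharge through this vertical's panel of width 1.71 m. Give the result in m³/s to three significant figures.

2.09 m³/s

v̄ = (1.344 + 0.597) / 2 = 0.9705 m/s
q = v̄ × d × w = 0.9705 × 1.26 × 1.71 = 2.091 m³/s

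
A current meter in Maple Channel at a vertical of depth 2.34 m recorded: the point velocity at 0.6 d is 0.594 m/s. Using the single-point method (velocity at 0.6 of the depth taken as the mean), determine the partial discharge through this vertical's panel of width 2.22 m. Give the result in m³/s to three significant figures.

v̄ = v₀.₆ = 0.594 m/s
q = v̄ × d × w = 0.5940 × 2.34 × 2.22 = 3.086 m³/s

3.09 m³/s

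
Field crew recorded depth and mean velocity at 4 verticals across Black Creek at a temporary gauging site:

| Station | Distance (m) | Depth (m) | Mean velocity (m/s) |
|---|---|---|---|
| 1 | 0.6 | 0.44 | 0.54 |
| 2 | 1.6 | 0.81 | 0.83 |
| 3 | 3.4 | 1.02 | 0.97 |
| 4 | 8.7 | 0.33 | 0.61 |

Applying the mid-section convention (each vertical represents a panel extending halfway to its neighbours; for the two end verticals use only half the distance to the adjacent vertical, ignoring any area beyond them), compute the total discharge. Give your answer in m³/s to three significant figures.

w_1 = (1.6 − 0.6)/2 = 0.5 m; q_1 = 0.54 × 0.44 × 0.5 = 0.1188 m³/s
w_2 = (3.4 − 0.6)/2 = 1.4 m; q_2 = 0.83 × 0.81 × 1.4 = 0.9412 m³/s
w_3 = (8.7 − 1.6)/2 = 3.55 m; q_3 = 0.97 × 1.02 × 3.55 = 3.512 m³/s
w_4 = (8.7 − 3.4)/2 = 2.65 m; q_4 = 0.61 × 0.33 × 2.65 = 0.5334 m³/s
Q = Σ qᵢ = 5.106 m³/s

5.11 m³/s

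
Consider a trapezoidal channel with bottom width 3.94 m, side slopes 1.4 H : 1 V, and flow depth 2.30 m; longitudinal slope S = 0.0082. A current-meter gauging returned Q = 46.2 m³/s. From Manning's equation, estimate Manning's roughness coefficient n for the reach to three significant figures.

A = (b + z·y)·y = (3.94 + 1.4×2.30)×2.30 = 16.47 m²
P = b + 2y√(1+z²) = 3.94 + 2×2.30×√(1+1.4²) = 11.85 m
R = A/P = 16.47/11.85 = 1.389 m
n = (1/Q)·A·R^(2/3)·S^(1/2) = (1/46.2) × 16.47 × 1.245 × 0.09055 = 0.04019

0.0402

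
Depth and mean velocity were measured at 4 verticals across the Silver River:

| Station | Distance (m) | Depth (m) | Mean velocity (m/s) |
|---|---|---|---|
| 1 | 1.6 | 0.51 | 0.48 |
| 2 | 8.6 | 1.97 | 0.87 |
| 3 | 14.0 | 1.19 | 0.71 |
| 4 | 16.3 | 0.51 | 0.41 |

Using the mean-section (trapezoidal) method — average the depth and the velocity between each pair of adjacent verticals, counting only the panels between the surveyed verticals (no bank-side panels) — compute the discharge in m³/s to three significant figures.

Panel 1-2: Δb = 7 m, d̄ = (0.51+1.97)/2 = 1.24, v̄ = (0.48+0.87)/2 = 0.675 → q = 7×1.24×0.675 = 5.859 m³/s
Panel 2-3: Δb = 5.4 m, d̄ = (1.97+1.19)/2 = 1.58, v̄ = (0.87+0.71)/2 = 0.79 → q = 5.4×1.58×0.79 = 6.740 m³/s
Panel 3-4: Δb = 2.3 m, d̄ = (1.19+0.51)/2 = 0.85, v̄ = (0.71+0.41)/2 = 0.56 → q = 2.3×0.85×0.56 = 1.095 m³/s
Q = Σ q = 13.69 m³/s

13.7 m³/s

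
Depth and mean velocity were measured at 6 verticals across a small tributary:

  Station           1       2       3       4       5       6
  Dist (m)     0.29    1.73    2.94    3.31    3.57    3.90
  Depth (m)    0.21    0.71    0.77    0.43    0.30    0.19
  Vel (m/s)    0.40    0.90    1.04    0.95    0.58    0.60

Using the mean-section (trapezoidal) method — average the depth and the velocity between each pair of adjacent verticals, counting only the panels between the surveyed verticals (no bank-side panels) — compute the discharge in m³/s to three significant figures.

1.64 m³/s

Panel 1-2: Δb = 1.44 m, d̄ = (0.21+0.71)/2 = 0.46, v̄ = (0.40+0.90)/2 = 0.65 → q = 1.44×0.46×0.65 = 0.4306 m³/s
Panel 2-3: Δb = 1.21 m, d̄ = (0.71+0.77)/2 = 0.74, v̄ = (0.90+1.04)/2 = 0.97 → q = 1.21×0.74×0.97 = 0.8685 m³/s
Panel 3-4: Δb = 0.37 m, d̄ = (0.77+0.43)/2 = 0.6, v̄ = (1.04+0.95)/2 = 0.995 → q = 0.37×0.6×0.995 = 0.2209 m³/s
Panel 4-5: Δb = 0.26 m, d̄ = (0.43+0.30)/2 = 0.365, v̄ = (0.95+0.58)/2 = 0.765 → q = 0.26×0.365×0.765 = 0.07260 m³/s
Panel 5-6: Δb = 0.33 m, d̄ = (0.30+0.19)/2 = 0.245, v̄ = (0.58+0.60)/2 = 0.59 → q = 0.33×0.245×0.59 = 0.04770 m³/s
Q = Σ q = 1.640 m³/s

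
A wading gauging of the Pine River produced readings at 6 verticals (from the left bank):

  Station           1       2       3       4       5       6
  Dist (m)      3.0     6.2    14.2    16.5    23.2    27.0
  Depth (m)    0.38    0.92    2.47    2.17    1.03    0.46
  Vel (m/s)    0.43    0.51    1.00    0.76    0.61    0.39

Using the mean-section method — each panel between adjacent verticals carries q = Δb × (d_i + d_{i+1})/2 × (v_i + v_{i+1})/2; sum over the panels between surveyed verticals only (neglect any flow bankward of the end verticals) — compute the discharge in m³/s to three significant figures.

Panel 1-2: Δb = 3.2 m, d̄ = (0.38+0.92)/2 = 0.65, v̄ = (0.43+0.51)/2 = 0.47 → q = 3.2×0.65×0.47 = 0.9776 m³/s
Panel 2-3: Δb = 8 m, d̄ = (0.92+2.47)/2 = 1.695, v̄ = (0.51+1.00)/2 = 0.755 → q = 8×1.695×0.755 = 10.24 m³/s
Panel 3-4: Δb = 2.3 m, d̄ = (2.47+2.17)/2 = 2.32, v̄ = (1.00+0.76)/2 = 0.88 → q = 2.3×2.32×0.88 = 4.696 m³/s
Panel 4-5: Δb = 6.7 m, d̄ = (2.17+1.03)/2 = 1.6, v̄ = (0.76+0.61)/2 = 0.685 → q = 6.7×1.6×0.685 = 7.343 m³/s
Panel 5-6: Δb = 3.8 m, d̄ = (1.03+0.46)/2 = 0.745, v̄ = (0.61+0.39)/2 = 0.5 → q = 3.8×0.745×0.5 = 1.416 m³/s
Q = Σ q = 24.67 m³/s

24.7 m³/s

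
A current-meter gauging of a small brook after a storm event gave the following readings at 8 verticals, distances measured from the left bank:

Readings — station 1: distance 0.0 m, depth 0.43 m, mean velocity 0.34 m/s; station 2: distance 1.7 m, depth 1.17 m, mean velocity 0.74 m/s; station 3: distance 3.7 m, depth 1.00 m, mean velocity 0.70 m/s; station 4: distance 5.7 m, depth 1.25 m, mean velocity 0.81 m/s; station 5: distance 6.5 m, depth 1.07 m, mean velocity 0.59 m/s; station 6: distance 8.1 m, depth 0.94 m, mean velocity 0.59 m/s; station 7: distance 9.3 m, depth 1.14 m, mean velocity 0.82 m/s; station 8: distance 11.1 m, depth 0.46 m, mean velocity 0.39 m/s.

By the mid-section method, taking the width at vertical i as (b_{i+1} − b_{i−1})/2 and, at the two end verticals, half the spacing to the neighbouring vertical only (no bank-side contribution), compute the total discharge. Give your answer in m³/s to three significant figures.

w_1 = (1.7 − 0.0)/2 = 0.85 m; q_1 = 0.34 × 0.43 × 0.85 = 0.1243 m³/s
w_2 = (3.7 − 0.0)/2 = 1.85 m; q_2 = 0.74 × 1.17 × 1.85 = 1.602 m³/s
w_3 = (5.7 − 1.7)/2 = 2 m; q_3 = 0.70 × 1.00 × 2 = 1.400 m³/s
w_4 = (6.5 − 3.7)/2 = 1.4 m; q_4 = 0.81 × 1.25 × 1.4 = 1.418 m³/s
w_5 = (8.1 − 5.7)/2 = 1.2 m; q_5 = 0.59 × 1.07 × 1.2 = 0.7576 m³/s
w_6 = (9.3 − 6.5)/2 = 1.4 m; q_6 = 0.59 × 0.94 × 1.4 = 0.7764 m³/s
w_7 = (11.1 − 8.1)/2 = 1.5 m; q_7 = 0.82 × 1.14 × 1.5 = 1.402 m³/s
w_8 = (11.1 − 9.3)/2 = 0.9 m; q_8 = 0.39 × 0.46 × 0.9 = 0.1615 m³/s
Q = Σ qᵢ = 7.641 m³/s

7.64 m³/s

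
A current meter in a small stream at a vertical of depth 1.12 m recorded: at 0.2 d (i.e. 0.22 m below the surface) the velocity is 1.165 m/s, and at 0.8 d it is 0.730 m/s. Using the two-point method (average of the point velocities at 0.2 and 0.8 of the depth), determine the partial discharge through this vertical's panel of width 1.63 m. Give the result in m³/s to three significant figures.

v̄ = (1.165 + 0.730) / 2 = 0.9475 m/s
q = v̄ × d × w = 0.9475 × 1.12 × 1.63 = 1.730 m³/s

1.73 m³/s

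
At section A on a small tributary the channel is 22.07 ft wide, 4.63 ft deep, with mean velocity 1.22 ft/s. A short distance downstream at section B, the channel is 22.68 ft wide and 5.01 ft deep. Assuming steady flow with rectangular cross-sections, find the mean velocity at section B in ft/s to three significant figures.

Q = A₁V₁ = (22.07×4.63) × 1.22 = 124.7 ft³/s
A₂ = 22.68 × 5.01 = 113.6 ft²
V₂ = Q/A₂ = 124.7/113.6 = 1.097 ft/s

1.10 ft/s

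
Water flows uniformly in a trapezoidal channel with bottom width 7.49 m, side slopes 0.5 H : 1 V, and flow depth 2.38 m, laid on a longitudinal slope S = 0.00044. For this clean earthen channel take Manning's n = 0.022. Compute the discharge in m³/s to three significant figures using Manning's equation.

27.1 m³/s

A = (b + z·y)·y = (7.49 + 0.5×2.38)×2.38 = 20.66 m²
P = b + 2y√(1+z²) = 7.49 + 2×2.38×√(1+0.5²) = 12.81 m
R = A/P = 20.66/12.81 = 1.612 m
Q = (1/n)·A·R^(2/3)·S^(1/2) = (1/0.022) × 20.66 × 1.612^(2/3) × 0.00044^(1/2) = 27.08 m³/s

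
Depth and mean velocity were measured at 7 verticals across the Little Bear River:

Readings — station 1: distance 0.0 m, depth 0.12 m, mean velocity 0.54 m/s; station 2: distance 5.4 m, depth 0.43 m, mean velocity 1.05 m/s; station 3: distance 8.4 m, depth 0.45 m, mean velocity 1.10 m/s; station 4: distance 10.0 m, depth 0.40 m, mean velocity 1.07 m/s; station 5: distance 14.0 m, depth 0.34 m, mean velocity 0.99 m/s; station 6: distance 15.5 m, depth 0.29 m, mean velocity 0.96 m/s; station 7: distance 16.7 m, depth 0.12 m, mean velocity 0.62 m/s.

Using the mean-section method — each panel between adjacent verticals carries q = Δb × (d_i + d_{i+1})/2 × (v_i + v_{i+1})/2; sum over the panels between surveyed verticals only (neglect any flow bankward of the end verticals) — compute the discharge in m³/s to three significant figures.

5.52 m³/s

Panel 1-2: Δb = 5.4 m, d̄ = (0.12+0.43)/2 = 0.275, v̄ = (0.54+1.05)/2 = 0.795 → q = 5.4×0.275×0.795 = 1.181 m³/s
Panel 2-3: Δb = 3 m, d̄ = (0.43+0.45)/2 = 0.44, v̄ = (1.05+1.10)/2 = 1.075 → q = 3×0.44×1.075 = 1.419 m³/s
Panel 3-4: Δb = 1.6 m, d̄ = (0.45+0.40)/2 = 0.425, v̄ = (1.10+1.07)/2 = 1.085 → q = 1.6×0.425×1.085 = 0.7378 m³/s
Panel 4-5: Δb = 4 m, d̄ = (0.40+0.34)/2 = 0.37, v̄ = (1.07+0.99)/2 = 1.03 → q = 4×0.37×1.03 = 1.524 m³/s
Panel 5-6: Δb = 1.5 m, d̄ = (0.34+0.29)/2 = 0.315, v̄ = (0.99+0.96)/2 = 0.975 → q = 1.5×0.315×0.975 = 0.4607 m³/s
Panel 6-7: Δb = 1.2 m, d̄ = (0.29+0.12)/2 = 0.205, v̄ = (0.96+0.62)/2 = 0.79 → q = 1.2×0.205×0.79 = 0.1943 m³/s
Q = Σ q = 5.517 m³/s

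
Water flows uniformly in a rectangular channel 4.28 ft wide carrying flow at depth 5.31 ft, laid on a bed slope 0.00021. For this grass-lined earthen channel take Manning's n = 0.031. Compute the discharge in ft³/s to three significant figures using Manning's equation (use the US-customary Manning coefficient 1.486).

A = b·y = 4.28 × 5.31 = 22.73 ft²
P = b + 2y = 4.28 + 2×5.31 = 14.90 ft
R = A/P = 22.73/14.90 = 1.525 ft
Q = (1.486/n)·A·R^(2/3)·S^(1/2) = (1.486/0.031) × 22.73 × 1.525^(2/3) × 0.00021^(1/2) = 20.92 ft³/s

20.9 ft³/s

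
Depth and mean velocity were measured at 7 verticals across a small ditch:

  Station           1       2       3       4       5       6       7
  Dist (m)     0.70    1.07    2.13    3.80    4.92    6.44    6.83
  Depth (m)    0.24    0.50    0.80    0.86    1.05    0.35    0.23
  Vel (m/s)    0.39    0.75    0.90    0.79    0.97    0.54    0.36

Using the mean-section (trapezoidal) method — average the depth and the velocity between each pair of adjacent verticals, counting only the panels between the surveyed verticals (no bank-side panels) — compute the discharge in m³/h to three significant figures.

Panel 1-2: Δb = 0.37 m, d̄ = (0.24+0.50)/2 = 0.37, v̄ = (0.39+0.75)/2 = 0.57 → q = 0.37×0.37×0.57 = 0.07803 m³/s
Panel 2-3: Δb = 1.06 m, d̄ = (0.50+0.80)/2 = 0.65, v̄ = (0.75+0.90)/2 = 0.825 → q = 1.06×0.65×0.825 = 0.5684 m³/s
Panel 3-4: Δb = 1.67 m, d̄ = (0.80+0.86)/2 = 0.83, v̄ = (0.90+0.79)/2 = 0.845 → q = 1.67×0.83×0.845 = 1.171 m³/s
Panel 4-5: Δb = 1.12 m, d̄ = (0.86+1.05)/2 = 0.955, v̄ = (0.79+0.97)/2 = 0.88 → q = 1.12×0.955×0.88 = 0.9412 m³/s
Panel 5-6: Δb = 1.52 m, d̄ = (1.05+0.35)/2 = 0.7, v̄ = (0.97+0.54)/2 = 0.755 → q = 1.52×0.7×0.755 = 0.8033 m³/s
Panel 6-7: Δb = 0.39 m, d̄ = (0.35+0.23)/2 = 0.29, v̄ = (0.54+0.36)/2 = 0.45 → q = 0.39×0.29×0.45 = 0.05090 m³/s
Q = Σ q = 3.613 m³/s
= 3.613 × 3600 = 13010 m³/h

13000 m³/h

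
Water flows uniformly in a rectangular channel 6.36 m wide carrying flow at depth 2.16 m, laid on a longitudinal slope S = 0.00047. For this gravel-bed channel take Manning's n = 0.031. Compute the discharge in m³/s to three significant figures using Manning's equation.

11.4 m³/s

A = b·y = 6.36 × 2.16 = 13.74 m²
P = b + 2y = 6.36 + 2×2.16 = 10.68 m
R = A/P = 13.74/10.68 = 1.286 m
Q = (1/n)·A·R^(2/3)·S^(1/2) = (1/0.031) × 13.74 × 1.286^(2/3) × 0.00047^(1/2) = 11.36 m³/s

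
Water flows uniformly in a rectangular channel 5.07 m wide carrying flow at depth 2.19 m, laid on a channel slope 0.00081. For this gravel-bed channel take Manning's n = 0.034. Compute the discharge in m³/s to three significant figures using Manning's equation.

A = b·y = 5.07 × 2.19 = 11.10 m²
P = b + 2y = 5.07 + 2×2.19 = 9.450 m
R = A/P = 11.10/9.450 = 1.175 m
Q = (1/n)·A·R^(2/3)·S^(1/2) = (1/0.034) × 11.10 × 1.175^(2/3) × 0.00081^(1/2) = 10.35 m³/s

10.3 m³/s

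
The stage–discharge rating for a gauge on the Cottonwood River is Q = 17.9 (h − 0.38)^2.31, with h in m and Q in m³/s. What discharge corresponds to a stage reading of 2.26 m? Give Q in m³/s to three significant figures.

Q = 17.9 × (2.26 − 0.38)^2.31 = 17.9 × 1.88^2.31 = 76.94 m³/s

76.9 m³/s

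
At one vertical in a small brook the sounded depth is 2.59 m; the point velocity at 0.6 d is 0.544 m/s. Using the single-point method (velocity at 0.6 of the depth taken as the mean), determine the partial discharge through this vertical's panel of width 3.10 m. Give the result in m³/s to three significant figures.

v̄ = v₀.₆ = 0.544 m/s
q = v̄ × d × w = 0.5440 × 2.59 × 3.10 = 4.368 m³/s

4.37 m³/s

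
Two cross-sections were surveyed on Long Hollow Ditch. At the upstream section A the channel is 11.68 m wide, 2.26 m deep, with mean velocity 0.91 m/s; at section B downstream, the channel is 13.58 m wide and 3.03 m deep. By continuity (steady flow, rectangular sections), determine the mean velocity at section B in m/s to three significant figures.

0.584 m/s

Q = A₁V₁ = (11.68×2.26) × 0.91 = 24.02 m³/s
A₂ = 13.58 × 3.03 = 41.15 m²
V₂ = Q/A₂ = 24.02/41.15 = 0.5838 m/s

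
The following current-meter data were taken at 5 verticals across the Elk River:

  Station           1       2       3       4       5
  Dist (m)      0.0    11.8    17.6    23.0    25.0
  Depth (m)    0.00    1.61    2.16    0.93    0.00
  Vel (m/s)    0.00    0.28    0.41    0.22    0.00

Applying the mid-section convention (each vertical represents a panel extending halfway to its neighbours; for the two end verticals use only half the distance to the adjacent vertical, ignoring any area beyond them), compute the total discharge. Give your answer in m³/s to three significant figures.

w_2 = (17.6 − 0.0)/2 = 8.8 m; q_2 = 0.28 × 1.61 × 8.8 = 3.967 m³/s
w_3 = (23.0 − 11.8)/2 = 5.6 m; q_3 = 0.41 × 2.16 × 5.6 = 4.959 m³/s
w_4 = (25.0 − 17.6)/2 = 3.7 m; q_4 = 0.22 × 0.93 × 3.7 = 0.7570 m³/s
Stations 1, 5 contribute zero (depth or velocity is 0).
Q = Σ qᵢ = 9.683 m³/s

9.68 m³/s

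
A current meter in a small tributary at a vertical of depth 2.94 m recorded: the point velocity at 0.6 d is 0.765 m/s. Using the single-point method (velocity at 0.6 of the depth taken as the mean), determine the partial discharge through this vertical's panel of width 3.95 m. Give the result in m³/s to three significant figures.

v̄ = v₀.₆ = 0.765 m/s
q = v̄ × d × w = 0.7650 × 2.94 × 3.95 = 8.884 m³/s

8.88 m³/s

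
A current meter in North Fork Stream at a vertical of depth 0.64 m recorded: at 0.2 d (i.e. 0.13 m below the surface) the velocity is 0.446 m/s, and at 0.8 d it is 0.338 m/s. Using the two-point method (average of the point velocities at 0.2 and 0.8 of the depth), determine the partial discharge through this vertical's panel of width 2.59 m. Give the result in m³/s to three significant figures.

v̄ = (0.446 + 0.338) / 2 = 0.3920 m/s
q = v̄ × d × w = 0.3920 × 0.64 × 2.59 = 0.6498 m³/s

0.650 m³/s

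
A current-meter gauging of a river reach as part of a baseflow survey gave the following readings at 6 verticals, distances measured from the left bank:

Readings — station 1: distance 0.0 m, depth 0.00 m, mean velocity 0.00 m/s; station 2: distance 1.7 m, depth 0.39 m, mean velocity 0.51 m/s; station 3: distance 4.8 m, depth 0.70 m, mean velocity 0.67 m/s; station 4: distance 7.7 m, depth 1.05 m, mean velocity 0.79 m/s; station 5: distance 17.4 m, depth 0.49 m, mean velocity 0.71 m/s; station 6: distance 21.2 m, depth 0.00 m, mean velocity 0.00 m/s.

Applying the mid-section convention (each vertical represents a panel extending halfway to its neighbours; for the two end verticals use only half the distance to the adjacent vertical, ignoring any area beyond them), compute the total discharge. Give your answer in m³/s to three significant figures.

w_2 = (4.8 − 0.0)/2 = 2.4 m; q_2 = 0.51 × 0.39 × 2.4 = 0.4774 m³/s
w_3 = (7.7 − 1.7)/2 = 3 m; q_3 = 0.67 × 0.70 × 3 = 1.407 m³/s
w_4 = (17.4 − 4.8)/2 = 6.3 m; q_4 = 0.79 × 1.05 × 6.3 = 5.226 m³/s
w_5 = (21.2 − 7.7)/2 = 6.75 m; q_5 = 0.71 × 0.49 × 6.75 = 2.348 m³/s
Stations 1, 6 contribute zero (depth or velocity is 0).
Q = Σ qᵢ = 9.459 m³/s

9.46 m³/s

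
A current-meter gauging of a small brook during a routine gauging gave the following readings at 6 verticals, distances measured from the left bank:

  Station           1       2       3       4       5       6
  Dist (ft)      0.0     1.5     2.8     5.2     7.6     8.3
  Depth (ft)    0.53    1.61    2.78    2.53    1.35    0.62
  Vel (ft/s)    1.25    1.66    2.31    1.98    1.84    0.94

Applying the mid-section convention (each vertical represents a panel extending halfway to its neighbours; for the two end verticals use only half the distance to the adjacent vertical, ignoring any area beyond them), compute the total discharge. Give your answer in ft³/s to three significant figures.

w_1 = (1.5 − 0.0)/2 = 0.75 ft; q_1 = 1.25 × 0.53 × 0.75 = 0.4969 ft³/s
w_2 = (2.8 − 0.0)/2 = 1.4 ft; q_2 = 1.66 × 1.61 × 1.4 = 3.742 ft³/s
w_3 = (5.2 − 1.5)/2 = 1.85 ft; q_3 = 2.31 × 2.78 × 1.85 = 11.88 ft³/s
w_4 = (7.6 − 2.8)/2 = 2.4 ft; q_4 = 1.98 × 2.53 × 2.4 = 12.02 ft³/s
w_5 = (8.3 − 5.2)/2 = 1.55 ft; q_5 = 1.84 × 1.35 × 1.55 = 3.850 ft³/s
w_6 = (8.3 − 7.6)/2 = 0.35 ft; q_6 = 0.94 × 0.62 × 0.35 = 0.2040 ft³/s
Q = Σ qᵢ = 32.20 ft³/s

32.2 ft³/s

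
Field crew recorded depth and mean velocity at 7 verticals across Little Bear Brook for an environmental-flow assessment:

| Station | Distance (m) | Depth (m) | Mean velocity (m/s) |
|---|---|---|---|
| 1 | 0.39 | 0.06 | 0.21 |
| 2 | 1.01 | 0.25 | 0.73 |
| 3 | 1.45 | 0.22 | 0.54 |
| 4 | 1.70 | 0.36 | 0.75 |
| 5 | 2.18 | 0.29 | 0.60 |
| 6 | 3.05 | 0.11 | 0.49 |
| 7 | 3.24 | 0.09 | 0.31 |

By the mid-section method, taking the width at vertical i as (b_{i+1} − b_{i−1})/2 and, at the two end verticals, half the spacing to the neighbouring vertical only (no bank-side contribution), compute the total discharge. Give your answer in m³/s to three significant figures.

0.389 m³/s

w_1 = (1.01 − 0.39)/2 = 0.31 m; q_1 = 0.21 × 0.06 × 0.31 = 0.003906 m³/s
w_2 = (1.45 − 0.39)/2 = 0.53 m; q_2 = 0.73 × 0.25 × 0.53 = 0.09673 m³/s
w_3 = (1.70 − 1.01)/2 = 0.345 m; q_3 = 0.54 × 0.22 × 0.345 = 0.04099 m³/s
w_4 = (2.18 − 1.45)/2 = 0.365 m; q_4 = 0.75 × 0.36 × 0.365 = 0.09855 m³/s
w_5 = (3.05 − 1.70)/2 = 0.675 m; q_5 = 0.60 × 0.29 × 0.675 = 0.1175 m³/s
w_6 = (3.24 − 2.18)/2 = 0.53 m; q_6 = 0.49 × 0.11 × 0.53 = 0.02857 m³/s
w_7 = (3.24 − 3.05)/2 = 0.095 m; q_7 = 0.31 × 0.09 × 0.095 = 0.002651 m³/s
Q = Σ qᵢ = 0.3888 m³/s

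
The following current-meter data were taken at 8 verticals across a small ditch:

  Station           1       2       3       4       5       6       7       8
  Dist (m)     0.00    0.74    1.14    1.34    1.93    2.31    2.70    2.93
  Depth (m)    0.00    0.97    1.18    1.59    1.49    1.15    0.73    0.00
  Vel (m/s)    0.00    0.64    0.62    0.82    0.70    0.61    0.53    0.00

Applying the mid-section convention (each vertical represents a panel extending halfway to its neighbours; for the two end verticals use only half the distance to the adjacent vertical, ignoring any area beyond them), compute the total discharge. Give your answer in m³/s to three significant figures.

w_2 = (1.14 − 0.00)/2 = 0.57 m; q_2 = 0.64 × 0.97 × 0.57 = 0.3539 m³/s
w_3 = (1.34 − 0.74)/2 = 0.3 m; q_3 = 0.62 × 1.18 × 0.3 = 0.2195 m³/s
w_4 = (1.93 − 1.14)/2 = 0.395 m; q_4 = 0.82 × 1.59 × 0.395 = 0.5150 m³/s
w_5 = (2.31 − 1.34)/2 = 0.485 m; q_5 = 0.70 × 1.49 × 0.485 = 0.5059 m³/s
w_6 = (2.70 − 1.93)/2 = 0.385 m; q_6 = 0.61 × 1.15 × 0.385 = 0.2701 m³/s
w_7 = (2.93 − 2.31)/2 = 0.31 m; q_7 = 0.53 × 0.73 × 0.31 = 0.1199 m³/s
Stations 1, 8 contribute zero (depth or velocity is 0).
Q = Σ qᵢ = 1.984 m³/s

1.98 m³/s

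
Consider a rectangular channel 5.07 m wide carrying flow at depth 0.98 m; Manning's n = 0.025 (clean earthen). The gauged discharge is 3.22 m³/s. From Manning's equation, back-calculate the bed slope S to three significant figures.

A = b·y = 5.07 × 0.98 = 4.969 m²
P = b + 2y = 5.07 + 2×0.98 = 7.030 m
R = A/P = 4.969/7.030 = 0.7068 m
S = (Q·n / (1·A·R^(2/3)))² = (3.22×0.025 / (1×4.969×0.7934))² = 0.0004170

0.000417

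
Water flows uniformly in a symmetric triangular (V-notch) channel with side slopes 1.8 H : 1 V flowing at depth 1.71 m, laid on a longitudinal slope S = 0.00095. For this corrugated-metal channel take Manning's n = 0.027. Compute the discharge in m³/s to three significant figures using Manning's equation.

4.95 m³/s

A = z·y² = 1.8×1.71² = 5.263 m²
P = 2y√(1+z²) = 2×1.71×√(1+1.8²) = 7.042 m
R = A/P = 5.263/7.042 = 0.7474 m
Q = (1/n)·A·R^(2/3)·S^(1/2) = (1/0.027) × 5.263 × 0.7474^(2/3) × 0.00095^(1/2) = 4.948 m³/s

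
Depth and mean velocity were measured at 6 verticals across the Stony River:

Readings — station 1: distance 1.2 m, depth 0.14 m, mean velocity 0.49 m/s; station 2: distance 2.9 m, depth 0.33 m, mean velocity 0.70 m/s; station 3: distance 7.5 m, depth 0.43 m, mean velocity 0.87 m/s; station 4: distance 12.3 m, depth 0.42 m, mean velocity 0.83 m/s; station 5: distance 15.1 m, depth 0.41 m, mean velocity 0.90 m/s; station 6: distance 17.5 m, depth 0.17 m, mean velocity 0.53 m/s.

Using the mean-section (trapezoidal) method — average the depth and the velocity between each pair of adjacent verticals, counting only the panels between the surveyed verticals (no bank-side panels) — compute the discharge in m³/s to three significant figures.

4.85 m³/s

Panel 1-2: Δb = 1.7 m, d̄ = (0.14+0.33)/2 = 0.235, v̄ = (0.49+0.70)/2 = 0.595 → q = 1.7×0.235×0.595 = 0.2377 m³/s
Panel 2-3: Δb = 4.6 m, d̄ = (0.33+0.43)/2 = 0.38, v̄ = (0.70+0.87)/2 = 0.785 → q = 4.6×0.38×0.785 = 1.372 m³/s
Panel 3-4: Δb = 4.8 m, d̄ = (0.43+0.42)/2 = 0.425, v̄ = (0.87+0.83)/2 = 0.85 → q = 4.8×0.425×0.85 = 1.734 m³/s
Panel 4-5: Δb = 2.8 m, d̄ = (0.42+0.41)/2 = 0.415, v̄ = (0.83+0.90)/2 = 0.865 → q = 2.8×0.415×0.865 = 1.005 m³/s
Panel 5-6: Δb = 2.4 m, d̄ = (0.41+0.17)/2 = 0.29, v̄ = (0.90+0.53)/2 = 0.715 → q = 2.4×0.29×0.715 = 0.4976 m³/s
Q = Σ q = 4.847 m³/s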